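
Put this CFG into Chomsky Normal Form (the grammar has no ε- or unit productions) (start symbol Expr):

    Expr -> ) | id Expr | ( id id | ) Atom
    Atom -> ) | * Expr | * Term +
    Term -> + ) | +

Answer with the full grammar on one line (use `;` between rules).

Introduce a nonterminal for each terminal appearing in a rule of length ≥ 2: X1 → id, X2 → (, X3 → ), X4 → *, X5 → +.
Binarize each right-hand side of length ≥ 3 by chaining fresh nonterminals (Y1, Y2, …): affected rules were Expr → X2 X1 X1; Atom → X4 Term X5.

Expr -> ) | X1 Expr | X2 Y1 | X3 Atom; Atom -> ) | X4 Expr | X4 Y2; Term -> X5 X3 | +; X1 -> id; X2 -> (; X3 -> ); X4 -> *; X5 -> +; Y1 -> X1 X1; Y2 -> Term X5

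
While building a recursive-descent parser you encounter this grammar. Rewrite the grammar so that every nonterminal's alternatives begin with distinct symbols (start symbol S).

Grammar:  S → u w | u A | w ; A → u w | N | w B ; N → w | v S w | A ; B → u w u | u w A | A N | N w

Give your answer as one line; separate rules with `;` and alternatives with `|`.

S has alternatives sharing prefix 'u': factor to S → u S' with S' → w | A.
B has alternatives sharing prefix 'u w': factor to B → u w B' with B' → u | A.

S → w | u S'; A → u w | N | w B; N → w | v S w | A; B → A N | N w | u w B'; S' → w | A; B' → u | A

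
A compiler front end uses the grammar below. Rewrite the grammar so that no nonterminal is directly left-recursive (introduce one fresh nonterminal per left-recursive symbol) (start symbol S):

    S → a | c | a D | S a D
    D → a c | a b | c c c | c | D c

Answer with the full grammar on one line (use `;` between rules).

Left recursion appears on S, D.
For S: α = {a D}, β = {a, c, a D}. Rewrite as S → β S' and S' → α S' | ε.
For D: α = {c}, β = {a c, a b, c c c, c}. Rewrite as D → β D' and D' → α D' | ε.

S → a S' | c S' | a D S'; D → a c D' | a b D' | c c c D' | c D'; S' → a D S' | ε; D' → c D' | ε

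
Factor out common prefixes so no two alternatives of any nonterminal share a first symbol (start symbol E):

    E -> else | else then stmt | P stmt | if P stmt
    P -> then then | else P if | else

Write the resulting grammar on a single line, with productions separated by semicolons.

E has alternatives sharing prefix 'else': factor to E → else E' with E' → ε | then stmt.
P has alternatives sharing prefix 'else': factor to P → else P' with P' → P if | ε.

E -> P stmt | if P stmt | else E'; P -> then then | else P'; E' -> eps | then stmt; P' -> P if | eps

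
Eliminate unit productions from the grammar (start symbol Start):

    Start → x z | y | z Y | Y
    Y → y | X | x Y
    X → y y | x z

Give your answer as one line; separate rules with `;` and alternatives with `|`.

Start → x z | y | z Y | y y | x Y; Y → y y | x z | y | x Y; X → y y | x z

Unit pairs: Start ⇒* {X, Y}; Y ⇒* {X}.
For every A with A ⇒* B via unit rules, add B's non-unit alternatives to A; then delete every rule of the form X → Y.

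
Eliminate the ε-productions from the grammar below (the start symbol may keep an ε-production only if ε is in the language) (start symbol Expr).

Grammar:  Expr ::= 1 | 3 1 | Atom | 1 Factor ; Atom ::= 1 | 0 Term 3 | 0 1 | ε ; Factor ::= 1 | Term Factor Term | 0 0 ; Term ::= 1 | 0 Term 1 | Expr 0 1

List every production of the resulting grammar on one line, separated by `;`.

Nullable set = {Atom, Expr}.
ε ∈ L(G) since Expr is nullable, so keep Expr → ε.
Expand every rule over subsets of its nullable positions: Term → Expr 0 1 gives Expr 0 1 | 0 1.

Expr ::= 1 | 3 1 | Atom | 1 Factor | ε; Atom ::= 1 | 0 Term 3 | 0 1; Factor ::= 1 | Term Factor Term | 0 0; Term ::= 1 | 0 Term 1 | Expr 0 1 | 0 1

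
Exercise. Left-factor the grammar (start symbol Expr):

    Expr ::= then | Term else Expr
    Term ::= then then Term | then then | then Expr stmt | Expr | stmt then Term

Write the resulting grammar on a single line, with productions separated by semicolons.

Term has alternatives sharing prefix 'then': factor to Term → then Term1 with Term1 → then Term | then | Expr stmt.
Term1 has alternatives sharing prefix 'then': factor to Term1 → then Term11 with Term11 → Term | ε.

Expr ::= then | Term else Expr; Term ::= Expr | stmt then Term | then Term1; Term1 ::= Expr stmt | then Term11; Term11 ::= Term | ε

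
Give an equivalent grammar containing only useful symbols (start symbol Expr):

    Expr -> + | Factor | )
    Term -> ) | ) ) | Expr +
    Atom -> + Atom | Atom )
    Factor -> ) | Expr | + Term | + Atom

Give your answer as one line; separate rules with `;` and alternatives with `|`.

Generating nonterminals: {Expr, Factor, Term}.
Reachable from Expr after that: {Expr, Factor, Term}.
Removed useless symbols: {Atom} and every production mentioning them.

Expr -> + | Factor | ); Term -> ) | ) ) | Expr +; Factor -> ) | Expr | + Term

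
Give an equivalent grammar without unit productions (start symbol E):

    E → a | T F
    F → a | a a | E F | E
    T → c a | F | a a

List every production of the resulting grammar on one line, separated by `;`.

E → a | T F; F → a | T F | a a | E F; T → a | T F | a a | E F | c a

Unit pairs: F ⇒* {E}; T ⇒* {E, F}.
For every A with A ⇒* B via unit rules, add B's non-unit alternatives to A; then delete every rule of the form X → Y.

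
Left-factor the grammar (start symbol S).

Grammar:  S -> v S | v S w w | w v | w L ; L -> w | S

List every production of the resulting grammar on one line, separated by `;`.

S -> v S S' | w S''; L -> w | S; S' -> ε | w w; S'' -> v | L

S has alternatives sharing prefix 'v S': factor to S → v S S' with S' → ε | w w.
S has alternatives sharing prefix 'w': factor to S → w S'' with S'' → v | L.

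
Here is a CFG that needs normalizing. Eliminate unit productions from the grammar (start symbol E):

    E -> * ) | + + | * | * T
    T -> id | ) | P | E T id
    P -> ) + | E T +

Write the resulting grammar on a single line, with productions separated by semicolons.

Unit pairs: T ⇒* {P}.
Replace each nonterminal's rules with the union of the non-unit rules of every nonterminal it unit-derives.

E -> * ) | + + | * | * T; T -> ) + | E T + | id | ) | E T id; P -> ) + | E T +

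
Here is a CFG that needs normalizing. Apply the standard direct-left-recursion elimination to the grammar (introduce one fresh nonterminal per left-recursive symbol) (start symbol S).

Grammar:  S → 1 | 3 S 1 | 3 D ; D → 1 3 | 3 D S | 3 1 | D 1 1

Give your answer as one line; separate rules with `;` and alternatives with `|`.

Directly left-recursive nonterminal: D.
For D: α = {1 1}, β = {1 3, 3 D S, 3 1}. Rewrite as D → β D' and D' → α D' | ε.

S → 1 | 3 S 1 | 3 D; D → 1 3 D' | 3 D S D' | 3 1 D'; D' → 1 1 D' | ε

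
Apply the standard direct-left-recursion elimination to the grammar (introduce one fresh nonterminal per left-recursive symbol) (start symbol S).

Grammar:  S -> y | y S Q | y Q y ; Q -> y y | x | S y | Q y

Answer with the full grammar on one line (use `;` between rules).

Left recursion appears on Q.
For Q: α = {y}, β = {y y, x, S y}. Rewrite as Q → β Q' and Q' → α Q' | ε.

S -> y | y S Q | y Q y; Q -> y y Q' | x Q' | S y Q'; Q' -> y Q' | ε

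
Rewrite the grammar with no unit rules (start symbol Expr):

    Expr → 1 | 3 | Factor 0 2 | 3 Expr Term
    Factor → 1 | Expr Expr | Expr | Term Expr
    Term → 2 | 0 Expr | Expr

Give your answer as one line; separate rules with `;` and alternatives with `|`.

Unit pairs: Factor ⇒* {Expr}; Term ⇒* {Expr}.
Replace each nonterminal's rules with the union of the non-unit rules of every nonterminal it unit-derives.

Expr → 1 | 3 | Factor 0 2 | 3 Expr Term; Factor → 1 | Expr Expr | Term Expr | 3 | Factor 0 2 | 3 Expr Term; Term → 2 | 0 Expr | 1 | 3 | Factor 0 2 | 3 Expr Term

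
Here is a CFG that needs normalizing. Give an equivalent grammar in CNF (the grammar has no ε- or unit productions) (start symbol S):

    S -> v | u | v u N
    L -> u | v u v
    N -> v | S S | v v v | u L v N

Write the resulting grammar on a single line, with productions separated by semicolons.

Introduce a nonterminal for each terminal appearing in a rule of length ≥ 2: X1 → v, X2 → u.
Binarize each right-hand side of length ≥ 3 by chaining fresh nonterminals (Y1, Y2, …): affected rules were S → X1 X2 N; L → X1 X2 X1; N → X1 X1 X1; N → X2 L X1 N.

S -> v | u | X1 Y1; L -> u | X1 Y2; N -> v | S S | X1 Y3 | X2 Y4; X1 -> v; X2 -> u; Y1 -> X2 N; Y2 -> X2 X1; Y3 -> X1 X1; Y4 -> L Y5; Y5 -> X1 N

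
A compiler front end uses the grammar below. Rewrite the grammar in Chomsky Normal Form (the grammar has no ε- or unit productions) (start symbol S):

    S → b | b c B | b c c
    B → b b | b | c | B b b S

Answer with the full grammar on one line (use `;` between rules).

S → b | X1 Y1 | X1 Y2; B → X1 X1 | b | c | B Y3; X1 → b; X2 → c; Y1 → X2 B; Y2 → X2 X2; Y3 → X1 Y4; Y4 → X1 S

Introduce a nonterminal for each terminal appearing in a rule of length ≥ 2: X1 → b, X2 → c.
Binarize each right-hand side of length ≥ 3 by chaining fresh nonterminals (Y1, Y2, …): affected rules were S → X1 X2 B; S → X1 X2 X2; B → B X1 X1 S.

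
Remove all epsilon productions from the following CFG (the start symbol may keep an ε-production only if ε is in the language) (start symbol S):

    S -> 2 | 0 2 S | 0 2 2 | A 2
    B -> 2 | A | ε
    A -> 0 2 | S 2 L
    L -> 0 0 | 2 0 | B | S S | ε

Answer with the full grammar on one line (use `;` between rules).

S -> 2 | 0 2 S | 0 2 2 | A 2; B -> 2 | A; A -> 0 2 | S 2 L | S 2; L -> 0 0 | 2 0 | B | S S

Nullable set = {B, L}.
ε ∉ L(G), so no ε-production is kept.
Add the nullable-subset variants: A → S 2 L gives S 2 L | S 2.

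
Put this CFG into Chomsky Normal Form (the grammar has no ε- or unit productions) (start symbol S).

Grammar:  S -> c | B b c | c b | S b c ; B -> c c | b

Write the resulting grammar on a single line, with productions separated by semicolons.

Introduce a nonterminal for each terminal appearing in a rule of length ≥ 2: X1 → b, X2 → c.
Binarize each right-hand side of length ≥ 3 by chaining fresh nonterminals (Y1, Y2, …): affected rules were S → B X1 X2; S → S X1 X2.

S -> c | B Y1 | X2 X1 | S Y2; B -> X2 X2 | b; X1 -> b; X2 -> c; Y1 -> X1 X2; Y2 -> X1 X2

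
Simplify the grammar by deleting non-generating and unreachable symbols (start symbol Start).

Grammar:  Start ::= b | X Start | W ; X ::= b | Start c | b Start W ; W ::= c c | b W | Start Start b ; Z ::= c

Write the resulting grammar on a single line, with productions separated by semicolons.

Start ::= b | X Start | W; X ::= b | Start c | b Start W; W ::= c c | b W | Start Start b

Generating nonterminals: {Start, W, X, Z}.
Reachable from Start after that: {Start, W, X}.
Removed useless symbols: {Z} and every production mentioning them.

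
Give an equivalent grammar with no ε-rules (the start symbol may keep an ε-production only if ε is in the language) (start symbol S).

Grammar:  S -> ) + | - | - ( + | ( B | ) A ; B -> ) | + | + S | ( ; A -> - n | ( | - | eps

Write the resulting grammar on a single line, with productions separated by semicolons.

The nullable symbols are {A}.
ε ∉ L(G), so no ε-production is kept.
Expand every rule over subsets of its nullable positions: S → ) A gives ) A | ).

S -> ) + | - | - ( + | ( B | ) A | ); B -> ) | + | + S | (; A -> - n | ( | -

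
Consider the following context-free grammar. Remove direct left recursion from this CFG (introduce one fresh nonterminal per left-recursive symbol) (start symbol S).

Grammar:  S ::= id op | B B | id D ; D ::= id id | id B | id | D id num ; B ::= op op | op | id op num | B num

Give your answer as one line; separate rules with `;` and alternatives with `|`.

Left recursion appears on D, B.
For D: α = {id num}, β = {id id, id B, id}. Rewrite as D → β D' and D' → α D' | ε.
For B: α = {num}, β = {op op, op, id op num}. Rewrite as B → β B' and B' → α B' | ε.

S ::= id op | B B | id D; D ::= id id D' | id B D' | id D'; B ::= op op B' | op B' | id op num B'; D' ::= id num D' | ε; B' ::= num B' | ε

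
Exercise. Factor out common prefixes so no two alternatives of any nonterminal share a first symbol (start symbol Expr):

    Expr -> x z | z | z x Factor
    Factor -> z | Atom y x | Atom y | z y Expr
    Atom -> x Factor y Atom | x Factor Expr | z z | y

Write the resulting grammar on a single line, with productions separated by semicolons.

Expr -> x z | z Expr1; Factor -> Atom y Factor1 | z Factor2; Atom -> z z | y | x Factor Atom1; Expr1 -> epsilon | x Factor; Factor1 -> x | epsilon; Factor2 -> epsilon | y Expr; Atom1 -> y Atom | Expr

Expr has alternatives sharing prefix 'z': factor to Expr → z Expr1 with Expr1 → ε | x Factor.
Factor has alternatives sharing prefix 'Atom y': factor to Factor → Atom y Factor1 with Factor1 → x | ε.
Factor has alternatives sharing prefix 'z': factor to Factor → z Factor2 with Factor2 → ε | y Expr.
Atom has alternatives sharing prefix 'x Factor': factor to Atom → x Factor Atom1 with Atom1 → y Atom | Expr.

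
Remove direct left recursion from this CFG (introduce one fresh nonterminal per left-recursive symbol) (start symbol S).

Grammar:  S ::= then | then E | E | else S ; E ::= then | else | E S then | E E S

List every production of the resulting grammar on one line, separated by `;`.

Left recursion appears on E.
For E: α = {S then, E S}, β = {then, else}. Rewrite as E → β E' and E' → α E' | ε.

S ::= then | then E | E | else S; E ::= then E' | else E'; E' ::= S then E' | E S E' | eps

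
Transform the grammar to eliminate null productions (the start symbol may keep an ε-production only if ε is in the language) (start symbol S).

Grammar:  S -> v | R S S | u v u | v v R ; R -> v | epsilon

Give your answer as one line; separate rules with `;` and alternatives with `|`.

Nullable nonterminals: {R}.
ε ∉ L(G), so no ε-production is kept.
Expand every rule over subsets of its nullable positions: S → R S S gives R S S | S S. S → v v R gives v v R | v v.

S -> v | R S S | S S | u v u | v v R | v v; R -> v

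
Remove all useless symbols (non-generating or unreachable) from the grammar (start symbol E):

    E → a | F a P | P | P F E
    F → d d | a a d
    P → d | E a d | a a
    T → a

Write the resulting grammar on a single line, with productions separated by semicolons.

Generating nonterminals: {E, F, P, T}.
Reachable from E after that: {E, F, P}.
Removed useless symbols: {T} and every production mentioning them.

E → a | F a P | P | P F E; F → d d | a a d; P → d | E a d | a a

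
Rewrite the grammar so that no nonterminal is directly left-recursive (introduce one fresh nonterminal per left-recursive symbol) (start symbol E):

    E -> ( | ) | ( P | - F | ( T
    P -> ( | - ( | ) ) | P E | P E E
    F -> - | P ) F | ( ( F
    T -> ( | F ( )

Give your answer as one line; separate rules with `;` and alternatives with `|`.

P is directly left-recursive.
For P: α = {E, E E}, β = {(, - (, ) )}. Rewrite as P → β P' and P' → α P' | ε.

E -> ( | ) | ( P | - F | ( T; P -> ( P' | - ( P' | ) ) P'; F -> - | P ) F | ( ( F; T -> ( | F ( ); P' -> E P' | E E P' | ε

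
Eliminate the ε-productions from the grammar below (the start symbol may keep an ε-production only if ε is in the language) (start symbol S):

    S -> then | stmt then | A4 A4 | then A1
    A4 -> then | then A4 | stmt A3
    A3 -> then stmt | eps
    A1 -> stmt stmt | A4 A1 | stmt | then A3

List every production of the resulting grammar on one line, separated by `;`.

Nullable set = {A3}.
ε ∉ L(G), so no ε-production is kept.
Expand every rule over subsets of its nullable positions: A4 → stmt A3 gives stmt A3 | stmt. A1 → then A3 gives then A3 | then.

S -> then | stmt then | A4 A4 | then A1; A4 -> then | then A4 | stmt A3 | stmt; A3 -> then stmt; A1 -> stmt stmt | A4 A1 | stmt | then A3 | then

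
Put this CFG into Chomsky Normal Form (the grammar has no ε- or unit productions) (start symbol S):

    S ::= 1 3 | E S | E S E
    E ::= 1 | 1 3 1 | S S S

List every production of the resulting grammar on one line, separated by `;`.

S ::= X1 X2 | E S | E Y1; E ::= 1 | X1 Y2 | S Y3; X1 ::= 1; X2 ::= 3; Y1 ::= S E; Y2 ::= X2 X1; Y3 ::= S S

Introduce a nonterminal for each terminal appearing in a rule of length ≥ 2: X1 → 1, X2 → 3.
Binarize each right-hand side of length ≥ 3 by chaining fresh nonterminals (Y1, Y2, …): affected rules were S → E S E; E → X1 X2 X1; E → S S S.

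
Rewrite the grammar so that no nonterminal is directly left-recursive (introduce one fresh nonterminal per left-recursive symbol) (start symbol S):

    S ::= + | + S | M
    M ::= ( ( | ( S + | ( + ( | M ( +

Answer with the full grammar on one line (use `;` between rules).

S ::= + | + S | M; M ::= ( ( M' | ( S + M' | ( + ( M'; M' ::= ( + M' | ε

Directly left-recursive nonterminal: M.
For M: α = {( +}, β = {( (, ( S +, ( + (}. Rewrite as M → β M' and M' → α M' | ε.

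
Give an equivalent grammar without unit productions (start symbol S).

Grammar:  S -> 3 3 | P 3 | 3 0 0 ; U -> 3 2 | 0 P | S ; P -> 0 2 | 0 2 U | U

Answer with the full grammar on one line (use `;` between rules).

Unit pairs: P ⇒* {S, U}; U ⇒* {S}.
For each unit pair (A, B), copy every non-unit production of B to A, then drop all unit productions.

S -> 3 3 | P 3 | 3 0 0; U -> 3 2 | 0 P | 3 3 | P 3 | 3 0 0; P -> 3 2 | 0 P | 3 3 | P 3 | 3 0 0 | 0 2 | 0 2 U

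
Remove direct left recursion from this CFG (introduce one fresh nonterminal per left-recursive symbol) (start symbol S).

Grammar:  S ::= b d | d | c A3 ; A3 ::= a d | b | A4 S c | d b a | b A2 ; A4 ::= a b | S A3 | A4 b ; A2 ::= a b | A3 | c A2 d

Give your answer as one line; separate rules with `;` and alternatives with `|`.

Left recursion appears on A4.
For A4: α = {b}, β = {a b, S A3}. Rewrite as A4 → β A4' and A4' → α A4' | ε.

S ::= b d | d | c A3; A3 ::= a d | b | A4 S c | d b a | b A2; A4 ::= a b A4' | S A3 A4'; A2 ::= a b | A3 | c A2 d; A4' ::= b A4' | ε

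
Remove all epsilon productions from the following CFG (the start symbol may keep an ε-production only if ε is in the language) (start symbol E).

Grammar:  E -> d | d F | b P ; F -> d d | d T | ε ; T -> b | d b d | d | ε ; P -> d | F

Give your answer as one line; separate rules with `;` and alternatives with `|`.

The nullable symbols are {F, P, T}.
ε ∉ L(G), so no ε-production is kept.
Add the nullable-subset variants: E → b P gives b P | b. F → d T gives d T | d.

E -> d | d F | b P | b; F -> d d | d T | d; T -> b | d b d | d; P -> d | F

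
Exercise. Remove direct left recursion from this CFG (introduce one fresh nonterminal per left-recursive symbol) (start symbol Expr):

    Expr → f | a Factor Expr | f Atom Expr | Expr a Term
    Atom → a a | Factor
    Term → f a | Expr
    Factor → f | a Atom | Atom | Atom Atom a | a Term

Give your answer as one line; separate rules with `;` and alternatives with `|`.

Left recursion appears on Expr.
For Expr: α = {a Term}, β = {f, a Factor Expr, f Atom Expr}. Rewrite as Expr → β Expr1 and Expr1 → α Expr1 | ε.

Expr → f Expr1 | a Factor Expr Expr1 | f Atom Expr Expr1; Atom → a a | Factor; Term → f a | Expr; Factor → f | a Atom | Atom | Atom Atom a | a Term; Expr1 → a Term Expr1 | ε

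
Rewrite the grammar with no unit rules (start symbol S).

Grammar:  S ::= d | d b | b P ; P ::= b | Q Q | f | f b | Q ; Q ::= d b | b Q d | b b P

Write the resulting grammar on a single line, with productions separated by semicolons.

Unit pairs: P ⇒* {Q}.
For each unit pair (A, B), copy every non-unit production of B to A, then drop all unit productions.

S ::= d | d b | b P; P ::= b | Q Q | f | f b | d b | b Q d | b b P; Q ::= d b | b Q d | b b P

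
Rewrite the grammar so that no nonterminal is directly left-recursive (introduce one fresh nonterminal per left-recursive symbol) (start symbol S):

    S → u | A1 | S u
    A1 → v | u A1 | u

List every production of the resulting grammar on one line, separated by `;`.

S → u S' | A1 S'; A1 → v | u A1 | u; S' → u S' | ε

Left recursion appears on S.
For S: α = {u}, β = {u, A1}. Rewrite as S → β S' and S' → α S' | ε.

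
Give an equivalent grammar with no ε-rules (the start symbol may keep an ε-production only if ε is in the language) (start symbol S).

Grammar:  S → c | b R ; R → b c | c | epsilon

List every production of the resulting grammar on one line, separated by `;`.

Nullable nonterminals: {R}.
ε ∉ L(G), so no ε-production is kept.
Expand every rule over subsets of its nullable positions: S → b R gives b R | b.

S → c | b R | b; R → b c | c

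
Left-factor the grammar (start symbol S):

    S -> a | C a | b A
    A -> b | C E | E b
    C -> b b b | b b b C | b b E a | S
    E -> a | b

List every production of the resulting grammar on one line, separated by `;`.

C has alternatives sharing prefix 'b b': factor to C → b b C' with C' → b | b C | E a.
C' has alternatives sharing prefix 'b': factor to C' → b C'' with C'' → ε | C.

S -> a | C a | b A; A -> b | C E | E b; C -> S | b b C'; E -> a | b; C' -> E a | b C''; C'' -> ε | C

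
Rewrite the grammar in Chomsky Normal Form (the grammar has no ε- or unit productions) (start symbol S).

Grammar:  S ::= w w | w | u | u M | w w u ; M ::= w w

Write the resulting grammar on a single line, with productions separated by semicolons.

S ::= X1 X1 | w | u | X2 M | X1 Y1; M ::= X1 X1; X1 ::= w; X2 ::= u; Y1 ::= X1 X2

Introduce a nonterminal for each terminal appearing in a rule of length ≥ 2: X1 → w, X2 → u.
Binarize each right-hand side of length ≥ 3 by chaining fresh nonterminals (Y1, Y2, …): affected rules were S → X1 X1 X2.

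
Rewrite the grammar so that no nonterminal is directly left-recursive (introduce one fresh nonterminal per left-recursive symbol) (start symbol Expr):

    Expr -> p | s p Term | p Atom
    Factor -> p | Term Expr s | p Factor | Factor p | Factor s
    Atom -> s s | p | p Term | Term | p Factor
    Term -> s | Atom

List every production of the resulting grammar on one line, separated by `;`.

Left recursion appears on Factor.
For Factor: α = {p, s}, β = {p, Term Expr s, p Factor}. Rewrite as Factor → β Factor1 and Factor1 → α Factor1 | ε.

Expr -> p | s p Term | p Atom; Factor -> p Factor1 | Term Expr s Factor1 | p Factor Factor1; Atom -> s s | p | p Term | Term | p Factor; Term -> s | Atom; Factor1 -> p Factor1 | s Factor1 | ε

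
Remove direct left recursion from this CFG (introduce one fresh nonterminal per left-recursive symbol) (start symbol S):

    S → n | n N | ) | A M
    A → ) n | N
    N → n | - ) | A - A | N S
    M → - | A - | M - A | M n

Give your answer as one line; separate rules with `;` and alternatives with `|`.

Left recursion appears on N, M.
For N: α = {S}, β = {n, - ), A - A}. Rewrite as N → β N' and N' → α N' | ε.
For M: α = {- A, n}, β = {-, A -}. Rewrite as M → β M' and M' → α M' | ε.

S → n | n N | ) | A M; A → ) n | N; N → n N' | - ) N' | A - A N'; M → - M' | A - M'; N' → S N' | epsilon; M' → - A M' | n M' | epsilon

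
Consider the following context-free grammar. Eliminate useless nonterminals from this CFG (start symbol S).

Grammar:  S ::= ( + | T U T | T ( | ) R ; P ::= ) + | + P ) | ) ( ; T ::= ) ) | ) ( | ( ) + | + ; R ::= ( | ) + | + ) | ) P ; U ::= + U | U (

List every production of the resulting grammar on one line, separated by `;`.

S ::= ( + | T ( | ) R; P ::= ) + | + P ) | ) (; T ::= ) ) | ) ( | ( ) + | +; R ::= ( | ) + | + ) | ) P

Generating nonterminals: {P, R, S, T}.
Reachable from S after that: {P, R, S, T}.
Removed useless symbols: {U} and every production mentioning them.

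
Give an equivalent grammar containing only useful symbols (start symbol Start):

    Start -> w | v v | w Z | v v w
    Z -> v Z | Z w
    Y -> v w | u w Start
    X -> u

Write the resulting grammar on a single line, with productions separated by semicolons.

Start -> w | v v | v v w

Generating nonterminals: {Start, X, Y}.
Reachable from Start after that: {Start}.
Removed useless symbols: {X, Y, Z} and every production mentioning them.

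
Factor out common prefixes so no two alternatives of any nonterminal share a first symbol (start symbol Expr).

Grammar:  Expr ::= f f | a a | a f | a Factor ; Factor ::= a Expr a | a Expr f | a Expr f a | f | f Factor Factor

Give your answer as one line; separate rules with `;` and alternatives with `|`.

Expr has alternatives sharing prefix 'a': factor to Expr → a Expr1 with Expr1 → a | f | Factor.
Factor has alternatives sharing prefix 'a Expr': factor to Factor → a Expr Factor1 with Factor1 → a | f | f a.
Factor has alternatives sharing prefix 'f': factor to Factor → f Factor2 with Factor2 → ε | Factor Factor.
Factor1 has alternatives sharing prefix 'f': factor to Factor1 → f Factor11 with Factor11 → ε | a.

Expr ::= f f | a Expr1; Factor ::= a Expr Factor1 | f Factor2; Expr1 ::= a | f | Factor; Factor1 ::= a | f Factor11; Factor2 ::= ε | Factor Factor; Factor11 ::= ε | a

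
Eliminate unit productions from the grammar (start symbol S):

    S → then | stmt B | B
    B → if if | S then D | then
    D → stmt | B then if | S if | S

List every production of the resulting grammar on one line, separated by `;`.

Unit pairs: D ⇒* {B, S}; S ⇒* {B}.
For every A with A ⇒* B via unit rules, add B's non-unit alternatives to A; then delete every rule of the form X → Y.

S → if if | S then D | then | stmt B; B → if if | S then D | then; D → then | stmt B | if if | S then D | stmt | B then if | S if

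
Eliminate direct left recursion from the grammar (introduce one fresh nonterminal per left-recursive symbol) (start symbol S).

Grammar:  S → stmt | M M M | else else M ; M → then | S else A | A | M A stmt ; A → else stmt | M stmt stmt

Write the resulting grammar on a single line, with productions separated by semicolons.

Left recursion appears on M.
For M: α = {A stmt}, β = {then, S else A, A}. Rewrite as M → β M' and M' → α M' | ε.

S → stmt | M M M | else else M; M → then M' | S else A M' | A M'; A → else stmt | M stmt stmt; M' → A stmt M' | ε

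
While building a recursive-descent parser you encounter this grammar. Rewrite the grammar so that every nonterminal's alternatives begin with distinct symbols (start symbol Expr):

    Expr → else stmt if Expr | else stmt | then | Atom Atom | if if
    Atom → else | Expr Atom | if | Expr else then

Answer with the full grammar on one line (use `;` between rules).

Expr has alternatives sharing prefix 'else stmt': factor to Expr → else stmt Expr1 with Expr1 → if Expr | ε.
Atom has alternatives sharing prefix 'Expr': factor to Atom → Expr Atom1 with Atom1 → Atom | else then.

Expr → then | Atom Atom | if if | else stmt Expr1; Atom → else | if | Expr Atom1; Expr1 → if Expr | ε; Atom1 → Atom | else then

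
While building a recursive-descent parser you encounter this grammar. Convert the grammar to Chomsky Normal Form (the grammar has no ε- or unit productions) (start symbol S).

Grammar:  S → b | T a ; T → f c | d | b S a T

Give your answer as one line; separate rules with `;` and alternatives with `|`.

Introduce a nonterminal for each terminal appearing in a rule of length ≥ 2: X1 → a, X2 → f, X3 → c, X4 → b.
Binarize each right-hand side of length ≥ 3 by chaining fresh nonterminals (Y1, Y2, …): affected rules were T → X4 S X1 T.

S → b | T X1; T → X2 X3 | d | X4 Y1; X1 → a; X2 → f; X3 → c; X4 → b; Y1 → S Y2; Y2 → X1 T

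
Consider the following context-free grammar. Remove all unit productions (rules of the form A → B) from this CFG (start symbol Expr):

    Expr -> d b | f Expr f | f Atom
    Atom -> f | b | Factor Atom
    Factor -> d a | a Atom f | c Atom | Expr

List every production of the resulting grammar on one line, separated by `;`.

Unit pairs: Factor ⇒* {Expr}.
For each unit pair (A, B), copy every non-unit production of B to A, then drop all unit productions.

Expr -> d b | f Expr f | f Atom; Atom -> f | b | Factor Atom; Factor -> d a | a Atom f | c Atom | d b | f Expr f | f Atom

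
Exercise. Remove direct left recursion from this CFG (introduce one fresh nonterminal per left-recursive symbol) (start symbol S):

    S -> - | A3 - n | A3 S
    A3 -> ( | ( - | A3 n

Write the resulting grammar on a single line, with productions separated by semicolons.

S -> - | A3 - n | A3 S; A3 -> ( A3' | ( - A3'; A3' -> n A3' | epsilon

A3 is directly left-recursive.
For A3: α = {n}, β = {(, ( -}. Rewrite as A3 → β A3' and A3' → α A3' | ε.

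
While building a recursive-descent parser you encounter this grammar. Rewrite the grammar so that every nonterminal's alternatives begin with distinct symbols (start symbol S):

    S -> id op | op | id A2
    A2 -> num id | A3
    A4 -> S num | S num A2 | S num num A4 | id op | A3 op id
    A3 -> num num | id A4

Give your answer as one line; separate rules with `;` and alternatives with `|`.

S has alternatives sharing prefix 'id': factor to S → id S' with S' → op | A2.
A4 has alternatives sharing prefix 'S num': factor to A4 → S num A4' with A4' → ε | A2 | num A4.

S -> op | id S'; A2 -> num id | A3; A4 -> id op | A3 op id | S num A4'; A3 -> num num | id A4; S' -> op | A2; A4' -> ε | A2 | num A4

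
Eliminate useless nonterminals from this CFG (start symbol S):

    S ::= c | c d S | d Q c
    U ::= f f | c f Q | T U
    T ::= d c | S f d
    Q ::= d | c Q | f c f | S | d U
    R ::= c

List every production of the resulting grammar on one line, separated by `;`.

S ::= c | c d S | d Q c; U ::= f f | c f Q | T U; T ::= d c | S f d; Q ::= d | c Q | f c f | S | d U

Generating nonterminals: {Q, R, S, T, U}.
Reachable from S after that: {Q, S, T, U}.
Removed useless symbols: {R} and every production mentioning them.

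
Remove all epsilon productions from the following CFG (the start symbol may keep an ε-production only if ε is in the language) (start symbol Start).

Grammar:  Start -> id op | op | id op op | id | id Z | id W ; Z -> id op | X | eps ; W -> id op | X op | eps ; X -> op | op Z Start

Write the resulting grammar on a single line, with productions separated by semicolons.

Start -> id op | op | id op op | id | id Z | id W; Z -> id op | X; W -> id op | X op; X -> op | op Z Start | op Start

Nullable set = {W, Z}.
ε ∉ L(G), so no ε-production is kept.
For each production, add variants omitting each subset of nullable occurrences: X → op Z Start gives op Z Start | op Start.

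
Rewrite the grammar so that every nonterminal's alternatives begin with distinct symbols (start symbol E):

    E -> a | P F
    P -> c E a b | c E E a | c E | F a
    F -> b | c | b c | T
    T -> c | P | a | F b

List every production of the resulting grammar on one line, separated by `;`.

P has alternatives sharing prefix 'c E': factor to P → c E P' with P' → a b | E a | ε.
F has alternatives sharing prefix 'b': factor to F → b F' with F' → ε | c.

E -> a | P F; P -> F a | c E P'; F -> c | T | b F'; T -> c | P | a | F b; P' -> a b | E a | ε; F' -> ε | c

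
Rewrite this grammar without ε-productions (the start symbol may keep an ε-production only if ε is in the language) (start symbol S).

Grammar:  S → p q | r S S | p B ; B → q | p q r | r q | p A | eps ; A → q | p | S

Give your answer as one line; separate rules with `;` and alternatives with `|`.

Nullable nonterminals: {B}.
ε ∉ L(G), so no ε-production is kept.
Expand every rule over subsets of its nullable positions: S → p B gives p B | p.

S → p q | r S S | p B | p; B → q | p q r | r q | p A; A → q | p | S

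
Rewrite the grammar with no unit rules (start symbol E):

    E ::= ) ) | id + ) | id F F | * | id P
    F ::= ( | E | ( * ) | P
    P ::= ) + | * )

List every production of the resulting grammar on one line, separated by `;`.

Unit pairs: F ⇒* {E, P}.
Replace each nonterminal's rules with the union of the non-unit rules of every nonterminal it unit-derives.

E ::= ) ) | id + ) | id F F | * | id P; F ::= ) ) | id + ) | id F F | * | id P | ( | ( * ) | ) + | * ); P ::= ) + | * )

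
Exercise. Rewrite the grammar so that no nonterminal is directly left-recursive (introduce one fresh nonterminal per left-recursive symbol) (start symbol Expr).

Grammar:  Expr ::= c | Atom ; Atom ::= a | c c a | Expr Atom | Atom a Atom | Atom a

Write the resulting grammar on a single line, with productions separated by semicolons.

Directly left-recursive nonterminal: Atom.
For Atom: α = {a Atom, a}, β = {a, c c a, Expr Atom}. Rewrite as Atom → β Atom1 and Atom1 → α Atom1 | ε.

Expr ::= c | Atom; Atom ::= a Atom1 | c c a Atom1 | Expr Atom Atom1; Atom1 ::= a Atom Atom1 | a Atom1 | eps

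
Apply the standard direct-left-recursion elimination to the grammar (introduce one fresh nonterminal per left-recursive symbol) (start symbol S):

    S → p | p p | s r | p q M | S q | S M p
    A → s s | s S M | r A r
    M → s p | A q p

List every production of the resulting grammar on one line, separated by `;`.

Directly left-recursive nonterminal: S.
For S: α = {q, M p}, β = {p, p p, s r, p q M}. Rewrite as S → β S' and S' → α S' | ε.

S → p S' | p p S' | s r S' | p q M S'; A → s s | s S M | r A r; M → s p | A q p; S' → q S' | M p S' | ε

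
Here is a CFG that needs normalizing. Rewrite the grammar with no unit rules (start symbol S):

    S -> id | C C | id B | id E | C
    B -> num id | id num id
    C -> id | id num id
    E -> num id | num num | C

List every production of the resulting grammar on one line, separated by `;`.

Unit pairs: E ⇒* {C}; S ⇒* {C}.
For every A with A ⇒* B via unit rules, add B's non-unit alternatives to A; then delete every rule of the form X → Y.

S -> id | id num id | C C | id B | id E; B -> num id | id num id; C -> id | id num id; E -> num id | num num | id | id num id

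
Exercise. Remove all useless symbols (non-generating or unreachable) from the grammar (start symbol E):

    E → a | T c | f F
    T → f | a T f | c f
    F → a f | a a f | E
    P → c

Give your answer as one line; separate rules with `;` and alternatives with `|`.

E → a | T c | f F; T → f | a T f | c f; F → a f | a a f | E

Generating nonterminals: {E, F, P, T}.
Reachable from E after that: {E, F, T}.
Removed useless symbols: {P} and every production mentioning them.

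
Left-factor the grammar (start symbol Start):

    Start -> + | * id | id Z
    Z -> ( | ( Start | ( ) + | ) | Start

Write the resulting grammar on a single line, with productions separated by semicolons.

Start -> + | * id | id Z; Z -> ) | Start | ( Z1; Z1 -> ε | Start | ) +

Z has alternatives sharing prefix '(': factor to Z → ( Z1 with Z1 → ε | Start | ) +.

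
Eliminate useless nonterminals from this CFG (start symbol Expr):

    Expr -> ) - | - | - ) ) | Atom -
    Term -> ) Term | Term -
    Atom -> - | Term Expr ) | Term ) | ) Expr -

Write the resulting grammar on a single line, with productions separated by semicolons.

Generating nonterminals: {Atom, Expr}.
Reachable from Expr after that: {Atom, Expr}.
Removed useless symbols: {Term} and every production mentioning them.

Expr -> ) - | - | - ) ) | Atom -; Atom -> - | ) Expr -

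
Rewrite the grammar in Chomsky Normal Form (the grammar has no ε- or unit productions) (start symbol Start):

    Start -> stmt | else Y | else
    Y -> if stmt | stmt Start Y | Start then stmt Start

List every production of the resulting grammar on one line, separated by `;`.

Introduce a nonterminal for each terminal appearing in a rule of length ≥ 2: X1 → else, X2 → if, X3 → stmt, X4 → then.
Binarize each right-hand side of length ≥ 3 by chaining fresh nonterminals (Y1, Y2, …): affected rules were Y → X3 Start Y; Y → Start X4 X3 Start.

Start -> stmt | X1 Y | else; Y -> X2 X3 | X3 Y1 | Start Y2; X1 -> else; X2 -> if; X3 -> stmt; X4 -> then; Y1 -> Start Y; Y2 -> X4 Y3; Y3 -> X3 Start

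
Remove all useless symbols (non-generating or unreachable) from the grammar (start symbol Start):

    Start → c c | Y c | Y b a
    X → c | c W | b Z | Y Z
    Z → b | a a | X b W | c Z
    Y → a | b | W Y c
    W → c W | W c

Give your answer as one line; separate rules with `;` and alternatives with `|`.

Generating nonterminals: {Start, X, Y, Z}.
Reachable from Start after that: {Start, Y}.
Removed useless symbols: {W, X, Z} and every production mentioning them.

Start → c c | Y c | Y b a; Y → a | b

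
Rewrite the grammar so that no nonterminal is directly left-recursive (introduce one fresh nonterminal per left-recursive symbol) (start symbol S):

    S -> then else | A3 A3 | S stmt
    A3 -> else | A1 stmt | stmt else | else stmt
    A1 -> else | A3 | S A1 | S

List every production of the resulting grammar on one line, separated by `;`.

S is directly left-recursive.
For S: α = {stmt}, β = {then else, A3 A3}. Rewrite as S → β S' and S' → α S' | ε.

S -> then else S' | A3 A3 S'; A3 -> else | A1 stmt | stmt else | else stmt; A1 -> else | A3 | S A1 | S; S' -> stmt S' | ε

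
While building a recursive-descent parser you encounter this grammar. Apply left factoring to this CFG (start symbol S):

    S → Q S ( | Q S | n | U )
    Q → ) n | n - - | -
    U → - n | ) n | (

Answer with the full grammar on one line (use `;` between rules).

S has alternatives sharing prefix 'Q S': factor to S → Q S S' with S' → ( | ε.

S → n | U ) | Q S S'; Q → ) n | n - - | -; U → - n | ) n | (; S' → ( | ε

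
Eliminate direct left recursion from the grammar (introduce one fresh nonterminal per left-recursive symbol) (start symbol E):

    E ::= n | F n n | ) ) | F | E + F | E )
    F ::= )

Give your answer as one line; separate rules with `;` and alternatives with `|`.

Left recursion appears on E.
For E: α = {+ F, )}, β = {n, F n n, ) ), F}. Rewrite as E → β E' and E' → α E' | ε.

E ::= n E' | F n n E' | ) ) E' | F E'; F ::= ); E' ::= + F E' | ) E' | ε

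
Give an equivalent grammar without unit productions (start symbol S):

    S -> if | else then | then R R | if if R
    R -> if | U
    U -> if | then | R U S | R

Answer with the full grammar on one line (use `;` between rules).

S -> if | else then | then R R | if if R; R -> if | then | R U S; U -> if | then | R U S

Unit pairs: R ⇒* {U}; U ⇒* {R}.
For each unit pair (A, B), copy every non-unit production of B to A, then drop all unit productions.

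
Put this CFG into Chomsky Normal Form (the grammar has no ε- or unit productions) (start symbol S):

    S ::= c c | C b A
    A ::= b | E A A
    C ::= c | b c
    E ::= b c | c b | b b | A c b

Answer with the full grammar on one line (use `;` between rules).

Introduce a nonterminal for each terminal appearing in a rule of length ≥ 2: X1 → c, X2 → b.
Binarize each right-hand side of length ≥ 3 by chaining fresh nonterminals (Y1, Y2, …): affected rules were S → C X2 A; A → E A A; E → A X1 X2.

S ::= X1 X1 | C Y1; A ::= b | E Y2; C ::= c | X2 X1; E ::= X2 X1 | X1 X2 | X2 X2 | A Y3; X1 ::= c; X2 ::= b; Y1 ::= X2 A; Y2 ::= A A; Y3 ::= X1 X2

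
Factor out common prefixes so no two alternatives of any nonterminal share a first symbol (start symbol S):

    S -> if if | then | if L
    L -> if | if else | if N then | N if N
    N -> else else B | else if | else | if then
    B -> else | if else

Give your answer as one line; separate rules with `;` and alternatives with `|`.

S has alternatives sharing prefix 'if': factor to S → if S' with S' → if | L.
L has alternatives sharing prefix 'if': factor to L → if L' with L' → ε | else | N then.
N has alternatives sharing prefix 'else': factor to N → else N' with N' → else B | if | ε.

S -> then | if S'; L -> N if N | if L'; N -> if then | else N'; B -> else | if else; S' -> if | L; L' -> ε | else | N then; N' -> else B | if | ε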